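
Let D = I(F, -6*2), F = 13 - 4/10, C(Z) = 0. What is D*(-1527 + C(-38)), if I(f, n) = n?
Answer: 18324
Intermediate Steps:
F = 63/5 (F = 13 - 4/10 = 13 - 1*⅖ = 13 - ⅖ = 63/5 ≈ 12.600)
D = -12 (D = -6*2 = -12)
D*(-1527 + C(-38)) = -12*(-1527 + 0) = -12*(-1527) = 18324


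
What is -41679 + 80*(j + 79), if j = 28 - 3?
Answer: -33359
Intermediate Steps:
j = 25
-41679 + 80*(j + 79) = -41679 + 80*(25 + 79) = -41679 + 80*104 = -41679 + 8320 = -33359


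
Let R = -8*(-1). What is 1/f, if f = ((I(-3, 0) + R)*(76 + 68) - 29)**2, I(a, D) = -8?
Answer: 1/841 ≈ 0.0011891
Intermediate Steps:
R = 8
f = 841 (f = ((-8 + 8)*(76 + 68) - 29)**2 = (0*144 - 29)**2 = (0 - 29)**2 = (-29)**2 = 841)
1/f = 1/841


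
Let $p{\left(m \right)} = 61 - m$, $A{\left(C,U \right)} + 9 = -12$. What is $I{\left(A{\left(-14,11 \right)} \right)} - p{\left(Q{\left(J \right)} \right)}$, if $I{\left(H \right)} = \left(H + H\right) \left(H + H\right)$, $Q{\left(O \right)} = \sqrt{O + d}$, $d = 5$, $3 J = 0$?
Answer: $1703 + \sqrt{5} \approx 1705.2$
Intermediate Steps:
$J = 0$ ($J = \frac{1}{3} \cdot 0 = 0$)
$A{\left(C,U \right)} = -21$ ($A{\left(C,U \right)} = -9 - 12 = -21$)
$Q{\left(O \right)} = \sqrt{5 + O}$ ($Q{\left(O \right)} = \sqrt{O + 5} = \sqrt{5 + O}$)
$I{\left(H \right)} = 4 H^{2}$ ($I{\left(H \right)} = 2 H 2 H = 4 H^{2}$)
$I{\left(A{\left(-14,11 \right)} \right)} - p{\left(Q{\left(J \right)} \right)} = 4 \left(-21\right)^{2} - \left(61 - \sqrt{5 + 0}\right) = 4 \cdot 441 - \left(61 - \sqrt{5}\right) = 1764 - \left(61 - \sqrt{5}\right) = 1703 + \sqrt{5}$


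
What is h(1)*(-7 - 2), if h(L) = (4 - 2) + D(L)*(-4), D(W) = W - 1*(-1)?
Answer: 54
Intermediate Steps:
D(W) = 1 + W (D(W) = W + 1 = 1 + W)
h(L) = -2 - 4*L (h(L) = (4 - 2) + (1 + L)*(-4) = 2 + (-4 - 4*L) = -2 - 4*L)
h(1)*(-7 - 2) = (-2 - 4*1)*(-7 - 2) = (-2 - 4)*(-9) = -6*(-9) = 54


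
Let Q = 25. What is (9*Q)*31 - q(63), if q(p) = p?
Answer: 6912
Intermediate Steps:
(9*Q)*31 - q(63) = (9*25)*31 - 1*63 = 225*31 - 63 = 6975 - 63 = 6912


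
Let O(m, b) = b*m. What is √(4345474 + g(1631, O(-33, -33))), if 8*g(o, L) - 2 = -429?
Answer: √69526730/4 ≈ 2084.6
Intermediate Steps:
g(o, L) = -427/8 (g(o, L) = ¼ + (⅛)*(-429) = ¼ - 429/8 = -427/8)
√(4345474 + g(1631, O(-33, -33))) = √(4345474 - 427/8) = √(34763365/8) = √69526730/4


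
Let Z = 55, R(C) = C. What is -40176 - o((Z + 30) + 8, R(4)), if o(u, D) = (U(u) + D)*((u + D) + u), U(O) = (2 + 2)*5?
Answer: -44736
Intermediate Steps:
U(O) = 20 (U(O) = 4*5 = 20)
o(u, D) = (20 + D)*(D + 2*u) (o(u, D) = (20 + D)*((u + D) + u) = (20 + D)*((D + u) + u) = (20 + D)*(D + 2*u))
-40176 - o((Z + 30) + 8, R(4)) = -40176 - (4² + 20*4 + 40*((55 + 30) + 8) + 2*4*((55 + 30) + 8)) = -40176 - (16 + 80 + 40*(85 + 8) + 2*4*(85 + 8)) = -40176 - (16 + 80 + 40*93 + 2*4*93) = -40176 - (16 + 80 + 3720 + 744) = -40176 - 1*4560 = -40176 - 4560 = -44736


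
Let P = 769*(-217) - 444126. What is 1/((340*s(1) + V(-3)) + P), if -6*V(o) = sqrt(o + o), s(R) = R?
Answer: -3663954/2237426485687 + I*sqrt(6)/2237426485687 ≈ -1.6376e-6 + 1.0948e-12*I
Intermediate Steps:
V(o) = -sqrt(2)*sqrt(o)/6 (V(o) = -sqrt(o + o)/6 = -sqrt(2)*sqrt(o)/6)
P = -610999 (P = -166873 - 444126 = -610999)
1/((340*s(1) + V(-3)) + P) = 1/((340*1 - sqrt(2)*sqrt(-3)/6) - 610999) = 1/((340 - sqrt(2)*I*sqrt(3)/6) - 610999) = 1/((340 - I*sqrt(6)/6) - 610999) = 1/(-610659 - I*sqrt(6)/6)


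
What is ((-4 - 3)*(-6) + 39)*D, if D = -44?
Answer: -3564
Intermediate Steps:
((-4 - 3)*(-6) + 39)*D = ((-4 - 3)*(-6) + 39)*(-44) = (-7*(-6) + 39)*(-44) = (42 + 39)*(-44) = 81*(-44) = -3564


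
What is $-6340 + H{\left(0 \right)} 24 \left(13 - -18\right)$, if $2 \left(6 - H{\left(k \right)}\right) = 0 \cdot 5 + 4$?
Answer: $-3364$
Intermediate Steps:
$H{\left(k \right)} = 4$ ($H{\left(k \right)} = 6 - \frac{0 \cdot 5 + 4}{2} = 6 - \frac{0 + 4}{2} = 6 - 2 = 4$)
$-6340 + H{\left(0 \right)} 24 \left(13 - -18\right) = -6340 + 4 \cdot 24 \left(13 - -18\right) = -6340 + 96 \left(13 + 18\right) = -6340 + 96 \cdot 31 = -6340 + 2976 = -3364$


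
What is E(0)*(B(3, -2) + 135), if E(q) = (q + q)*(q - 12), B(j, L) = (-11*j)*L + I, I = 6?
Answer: 0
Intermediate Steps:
B(j, L) = 6 - 11*L*j (B(j, L) = (-11*j)*L + 6 = -11*L*j + 6 = 6 - 11*L*j)
E(q) = 2*q*(-12 + q) (E(q) = (2*q)*(-12 + q) = 2*q*(-12 + q))
E(0)*(B(3, -2) + 135) = (2*0*(-12 + 0))*((6 - 11*(-2)*3) + 135) = (2*0*(-12))*((6 + 66) + 135) = 0*(72 + 135) = 0*207 = 0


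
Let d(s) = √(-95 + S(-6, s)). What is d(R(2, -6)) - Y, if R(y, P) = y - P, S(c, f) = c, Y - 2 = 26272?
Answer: -26274 + I*√101 ≈ -26274.0 + 10.05*I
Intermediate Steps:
Y = 26274 (Y = 2 + 26272 = 26274)
d(s) = I*√101 (d(s) = √(-95 - 6) = √(-101) = I*√101)
d(R(2, -6)) - Y = I*√101 - 1*26274 = I*√101 - 26274 = -26274 + I*√101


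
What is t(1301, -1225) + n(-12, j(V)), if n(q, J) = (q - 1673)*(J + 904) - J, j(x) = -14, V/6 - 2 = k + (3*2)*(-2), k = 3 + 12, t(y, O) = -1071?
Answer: -1500707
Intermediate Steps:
k = 15
V = 30 (V = 12 + 6*(15 + (3*2)*(-2)) = 12 + 6*(15 + 6*(-2)) = 12 + 6*(15 - 12) = 12 + 6*3 = 12 + 18 = 30)
n(q, J) = -J + (-1673 + q)*(904 + J) (n(q, J) = (-1673 + q)*(904 + J) - J = -J + (-1673 + q)*(904 + J))
t(1301, -1225) + n(-12, j(V)) = -1071 + (-1512392 - 1674*(-14) + 904*(-12) - 14*(-12)) = -1071 + (-1512392 + 23436 - 10848 + 168) = -1071 - 1499636 = -1500707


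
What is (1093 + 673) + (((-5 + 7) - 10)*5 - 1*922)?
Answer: 804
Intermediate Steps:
(1093 + 673) + (((-5 + 7) - 10)*5 - 1*922) = 1766 + ((2 - 10)*5 - 922) = 1766 + (-8*5 - 922) = 1766 + (-40 - 922) = 1766 - 962 = 804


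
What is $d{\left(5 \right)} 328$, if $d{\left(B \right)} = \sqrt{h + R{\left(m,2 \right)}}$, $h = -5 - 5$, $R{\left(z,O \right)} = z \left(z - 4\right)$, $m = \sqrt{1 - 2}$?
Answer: $328 \sqrt{-10 + i \left(-4 + i\right)} \approx 194.7 - 1105.1 i$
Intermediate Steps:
$m = i$ ($m = \sqrt{-1} = i \approx 1.0 i$)
$R{\left(z,O \right)} = z \left(-4 + z\right)$
$h = -10$
$d{\left(B \right)} = \sqrt{-10 + i \left(-4 + i\right)}$
$d{\left(5 \right)} 328 = \sqrt{-10 + i \left(-4 + i\right)} 328 = 328 \sqrt{-10 + i \left(-4 + i\right)}$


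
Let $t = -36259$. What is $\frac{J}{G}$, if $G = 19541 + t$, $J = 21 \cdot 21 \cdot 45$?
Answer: $- \frac{19845}{16718} \approx -1.187$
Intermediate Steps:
$J = 19845$ ($J = 441 \cdot 45 = 19845$)
$G = -16718$ ($G = 19541 - 36259 = -16718$)
$\frac{J}{G} = \frac{19845}{-16718} = 19845 \left(- \frac{1}{16718}\right) = - \frac{19845}{16718}$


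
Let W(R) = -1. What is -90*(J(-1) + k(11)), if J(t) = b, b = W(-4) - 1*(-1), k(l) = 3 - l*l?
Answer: 10620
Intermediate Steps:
k(l) = 3 - l²
b = 0 (b = -1 - 1*(-1) = -1 + 1 = 0)
J(t) = 0
-90*(J(-1) + k(11)) = -90*(0 + (3 - 1*11²)) = -90*(0 + (3 - 1*121)) = -90*(0 + (3 - 121)) = -90*(0 - 118) = -90*(-118) = 10620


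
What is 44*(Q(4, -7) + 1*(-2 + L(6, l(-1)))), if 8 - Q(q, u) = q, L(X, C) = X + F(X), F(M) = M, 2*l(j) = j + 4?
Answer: 616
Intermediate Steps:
l(j) = 2 + j/2 (l(j) = (j + 4)/2 = (4 + j)/2 = 2 + j/2)
L(X, C) = 2*X (L(X, C) = X + X = 2*X)
Q(q, u) = 8 - q
44*(Q(4, -7) + 1*(-2 + L(6, l(-1)))) = 44*((8 - 1*4) + 1*(-2 + 2*6)) = 44*((8 - 4) + 1*(-2 + 12)) = 44*(4 + 1*10) = 44*(4 + 10) = 44*14 = 616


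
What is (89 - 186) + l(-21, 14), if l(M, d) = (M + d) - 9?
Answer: -113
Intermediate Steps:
l(M, d) = -9 + M + d
(89 - 186) + l(-21, 14) = (89 - 186) + (-9 - 21 + 14) = -97 - 16 = -113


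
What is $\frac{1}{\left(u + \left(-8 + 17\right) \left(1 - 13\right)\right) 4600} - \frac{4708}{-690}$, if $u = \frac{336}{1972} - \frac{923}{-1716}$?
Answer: $\frac{164358985373}{24088303650} \approx 6.8232$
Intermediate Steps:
$u = \frac{46091}{65076}$ ($u = 336 \cdot \frac{1}{1972} - - \frac{71}{132} = \frac{84}{493} + \frac{71}{132} = \frac{46091}{65076} \approx 0.70826$)
$\frac{1}{\left(u + \left(-8 + 17\right) \left(1 - 13\right)\right) 4600} - \frac{4708}{-690} = \frac{1}{\left(\frac{46091}{65076} + \left(-8 + 17\right) \left(1 - 13\right)\right) 4600} - \frac{4708}{-690} = \frac{1}{\frac{46091}{65076} + 9 \left(-12\right)} \frac{1}{4600} - - \frac{2354}{345} = \frac{1}{\frac{46091}{65076} - 108} \cdot \frac{1}{4600} + \frac{2354}{345} = \frac{1}{- \frac{6982117}{65076}} \cdot \frac{1}{4600} + \frac{2354}{345} = \left(- \frac{65076}{6982117}\right) \frac{1}{4600} + \frac{2354}{345} = - \frac{16269}{8029434550} + \frac{2354}{345} = \frac{164358985373}{24088303650}$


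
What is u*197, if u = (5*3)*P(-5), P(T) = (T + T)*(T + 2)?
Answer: 88650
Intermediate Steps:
P(T) = 2*T*(2 + T) (P(T) = (2*T)*(2 + T) = 2*T*(2 + T))
u = 450 (u = (5*3)*(2*(-5)*(2 - 5)) = 15*(2*(-5)*(-3)) = 15*30 = 450)
u*197 = 450*197 = 88650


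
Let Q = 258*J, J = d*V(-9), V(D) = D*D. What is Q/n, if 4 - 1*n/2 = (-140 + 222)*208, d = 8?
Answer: -6966/1421 ≈ -4.9022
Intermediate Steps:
V(D) = D²
J = 648 (J = 8*(-9)² = 8*81 = 648)
Q = 167184 (Q = 258*648 = 167184)
n = -34104 (n = 8 - 2*(-140 + 222)*208 = 8 - 164*208 = 8 - 2*17056 = 8 - 34112 = -34104)
Q/n = 167184/(-34104) = 167184*(-1/34104) = -6966/1421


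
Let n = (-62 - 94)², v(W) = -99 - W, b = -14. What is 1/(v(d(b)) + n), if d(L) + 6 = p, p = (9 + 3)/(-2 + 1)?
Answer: 1/24255 ≈ 4.1229e-5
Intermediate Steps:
p = -12 (p = 12/(-1) = 12*(-1) = -12)
d(L) = -18 (d(L) = -6 - 12 = -18)
n = 24336 (n = (-156)² = 24336)
1/(v(d(b)) + n) = 1/((-99 - 1*(-18)) + 24336) = 1/((-99 + 18) + 24336) = 1/(-81 + 24336) = 1/24255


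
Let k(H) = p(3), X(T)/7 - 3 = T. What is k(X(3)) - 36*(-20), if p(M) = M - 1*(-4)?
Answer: 727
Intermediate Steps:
p(M) = 4 + M (p(M) = M + 4 = 4 + M)
X(T) = 21 + 7*T
k(H) = 7 (k(H) = 4 + 3 = 7)
k(X(3)) - 36*(-20) = 7 - 36*(-20) = 7 + 720 = 727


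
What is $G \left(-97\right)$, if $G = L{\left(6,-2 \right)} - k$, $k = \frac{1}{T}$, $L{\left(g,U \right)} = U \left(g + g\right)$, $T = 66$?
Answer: $\frac{153745}{66} \approx 2329.5$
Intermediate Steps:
$L{\left(g,U \right)} = 2 U g$ ($L{\left(g,U \right)} = U 2 g = 2 U g$)
$k = \frac{1}{66} \approx 0.015152$
$G = - \frac{1585}{66}$ ($G = 2 \left(-2\right) 6 - \frac{1}{66} = -24 - \frac{1}{66} = - \frac{1585}{66} \approx -24.015$)
$G \left(-97\right) = \left(- \frac{1585}{66}\right) \left(-97\right) = \frac{153745}{66}$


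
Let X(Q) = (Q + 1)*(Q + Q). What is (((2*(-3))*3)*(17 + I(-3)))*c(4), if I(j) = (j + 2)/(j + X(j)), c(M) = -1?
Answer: 304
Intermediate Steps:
X(Q) = 2*Q*(1 + Q) (X(Q) = (1 + Q)*(2*Q) = 2*Q*(1 + Q))
I(j) = (2 + j)/(j + 2*j*(1 + j)) (I(j) = (j + 2)/(j + 2*j*(1 + j)) = (2 + j)/(j + 2*j*(1 + j)))
(((2*(-3))*3)*(17 + I(-3)))*c(4) = (((2*(-3))*3)*(17 + (2 - 3)/((-3)*(3 + 2*(-3)))))*(-1) = ((-6*3)*(17 - 1/3*(-1)/(3 - 6)))*(-1) = -18*(17 - 1/3*(-1)/(-3))*(-1) = -18*(17 - 1/3*(-1/3)*(-1))*(-1) = -18*(17 - 1/9)*(-1) = -18*152/9*(-1) = -304*(-1) = 304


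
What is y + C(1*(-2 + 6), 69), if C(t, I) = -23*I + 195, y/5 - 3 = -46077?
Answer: -231762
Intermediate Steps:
y = -230370 (y = 15 + 5*(-46077) = 15 - 230385 = -230370)
C(t, I) = 195 - 23*I
y + C(1*(-2 + 6), 69) = -230370 + (195 - 23*69) = -230370 + (195 - 1587) = -230370 - 1392 = -231762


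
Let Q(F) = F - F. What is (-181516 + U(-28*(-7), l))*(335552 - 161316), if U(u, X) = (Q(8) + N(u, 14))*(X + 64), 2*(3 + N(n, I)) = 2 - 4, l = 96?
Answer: -31738132816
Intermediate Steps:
N(n, I) = -4 (N(n, I) = -3 + (2 - 4)/2 = -3 + (1/2)*(-2) = -3 - 1 = -4)
Q(F) = 0
U(u, X) = -256 - 4*X (U(u, X) = (0 - 4)*(X + 64) = -4*(64 + X) = -256 - 4*X)
(-181516 + U(-28*(-7), l))*(335552 - 161316) = (-181516 + (-256 - 4*96))*(335552 - 161316) = (-181516 + (-256 - 384))*174236 = (-181516 - 640)*174236 = -182156*174236 = -31738132816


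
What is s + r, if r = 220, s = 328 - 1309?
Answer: -761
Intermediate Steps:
s = -981
s + r = -981 + 220 = -761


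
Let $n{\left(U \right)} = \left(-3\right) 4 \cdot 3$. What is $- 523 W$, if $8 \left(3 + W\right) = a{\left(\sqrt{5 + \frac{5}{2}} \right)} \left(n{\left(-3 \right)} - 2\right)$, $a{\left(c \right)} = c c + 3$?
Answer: $\frac{221229}{8} \approx 27654.0$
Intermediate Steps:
$n{\left(U \right)} = -36$ ($n{\left(U \right)} = \left(-12\right) 3 = -36$)
$a{\left(c \right)} = 3 + c^{2}$ ($a{\left(c \right)} = c^{2} + 3 = 3 + c^{2}$)
$W = - \frac{423}{8}$ ($W = -3 + \frac{\left(3 + \left(\sqrt{5 + \frac{5}{2}}\right)^{2}\right) \left(-36 - 2\right)}{8} = -3 + \frac{\left(3 + \left(\sqrt{5 + 5 \cdot \frac{1}{2}}\right)^{2}\right) \left(-38\right)}{8} = -3 + \frac{\left(3 + \left(\sqrt{5 + \frac{5}{2}}\right)^{2}\right) \left(-38\right)}{8} = -3 + \frac{\left(3 + \left(\sqrt{\frac{15}{2}}\right)^{2}\right) \left(-38\right)}{8} = -3 + \frac{\left(3 + \left(\frac{\sqrt{30}}{2}\right)^{2}\right) \left(-38\right)}{8} = -3 + \frac{\left(3 + \frac{15}{2}\right) \left(-38\right)}{8} = -3 + \frac{\frac{21}{2} \left(-38\right)}{8} = -3 + \frac{1}{8} \left(-399\right) = -3 - \frac{399}{8} = - \frac{423}{8} \approx -52.875$)
$- 523 W = \left(-523\right) \left(- \frac{423}{8}\right) = \frac{221229}{8}$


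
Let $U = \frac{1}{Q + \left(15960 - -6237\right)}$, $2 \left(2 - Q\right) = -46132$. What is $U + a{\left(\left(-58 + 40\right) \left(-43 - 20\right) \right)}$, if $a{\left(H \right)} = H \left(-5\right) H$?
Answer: $- \frac{291043991699}{45265} \approx -6.4298 \cdot 10^{6}$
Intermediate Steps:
$Q = 23068$ ($Q = 2 - -23066 = 2 + 23066 = 23068$)
$a{\left(H \right)} = - 5 H^{2}$ ($a{\left(H \right)} = - 5 H H = - 5 H^{2}$)
$U = \frac{1}{45265}$ ($U = \frac{1}{23068 + \left(15960 - -6237\right)} = \frac{1}{23068 + \left(15960 + 6237\right)} = \frac{1}{23068 + 22197} = \frac{1}{45265} \approx 2.2092 \cdot 10^{-5}$)
$U + a{\left(\left(-58 + 40\right) \left(-43 - 20\right) \right)} = \frac{1}{45265} - 5 \left(\left(-58 + 40\right) \left(-43 - 20\right)\right)^{2} = \frac{1}{45265} - 5 \left(\left(-18\right) \left(-63\right)\right)^{2} = \frac{1}{45265} - 5 \cdot 1134^{2} = \frac{1}{45265} - 6429780 = - \frac{291043991699}{45265}$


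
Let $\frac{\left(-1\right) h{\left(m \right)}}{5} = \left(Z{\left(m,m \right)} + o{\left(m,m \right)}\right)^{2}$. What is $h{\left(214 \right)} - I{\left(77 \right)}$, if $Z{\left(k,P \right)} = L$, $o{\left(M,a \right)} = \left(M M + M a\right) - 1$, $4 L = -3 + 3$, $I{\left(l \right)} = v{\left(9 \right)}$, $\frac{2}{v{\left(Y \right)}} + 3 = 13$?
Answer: $- \frac{209722782026}{5} \approx -4.1945 \cdot 10^{10}$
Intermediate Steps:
$v{\left(Y \right)} = \frac{1}{5}$ ($v{\left(Y \right)} = \frac{2}{-3 + 13} = \frac{2}{10} = 2 \cdot \frac{1}{10} = \frac{1}{5}$)
$I{\left(l \right)} = \frac{1}{5}$
$L = 0$ ($L = \frac{-3 + 3}{4} = \frac{1}{4} \cdot 0 = 0$)
$o{\left(M,a \right)} = -1 + M^{2} + M a$ ($o{\left(M,a \right)} = \left(M^{2} + M a\right) - 1 = -1 + M^{2} + M a$)
$Z{\left(k,P \right)} = 0$
$h{\left(m \right)} = - 5 \left(-1 + 2 m^{2}\right)^{2}$ ($h{\left(m \right)} = - 5 \left(0 + \left(-1 + m^{2} + m m\right)\right)^{2} = - 5 \left(0 + \left(-1 + m^{2} + m^{2}\right)\right)^{2} = - 5 \left(0 + \left(-1 + 2 m^{2}\right)\right)^{2} = - 5 \left(-1 + 2 m^{2}\right)^{2}$)
$h{\left(214 \right)} - I{\left(77 \right)} = - 5 \left(-1 + 2 \cdot 214^{2}\right)^{2} - \frac{1}{5} = - 5 \left(-1 + 2 \cdot 45796\right)^{2} - \frac{1}{5} = - 5 \left(-1 + 91592\right)^{2} - \frac{1}{5} = - 5 \cdot 91591^{2} - \frac{1}{5} = \left(-5\right) 8388911281 - \frac{1}{5} = -41944556405 - \frac{1}{5} = - \frac{209722782026}{5}$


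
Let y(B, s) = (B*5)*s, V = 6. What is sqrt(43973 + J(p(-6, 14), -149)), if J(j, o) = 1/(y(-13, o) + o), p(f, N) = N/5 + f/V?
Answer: sqrt(62479652821)/1192 ≈ 209.70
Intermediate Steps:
y(B, s) = 5*B*s (y(B, s) = (5*B)*s = 5*B*s)
p(f, N) = N/5 + f/6
J(j, o) = -1/(64*o) (J(j, o) = 1/(5*(-13)*o + o) = 1/(-65*o + o) = 1/(-64*o) = -1/(64*o))
sqrt(43973 + J(p(-6, 14), -149)) = sqrt(43973 - 1/64/(-149)) = sqrt(43973 - 1/64*(-1/149)) = sqrt(43973 + 1/9536) = sqrt(419326529/9536) = sqrt(62479652821)/1192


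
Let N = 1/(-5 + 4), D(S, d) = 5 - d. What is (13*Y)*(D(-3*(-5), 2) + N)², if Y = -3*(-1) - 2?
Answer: 52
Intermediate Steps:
Y = 1 (Y = 3 - 2 = 1)
N = -1 (N = 1/(-1) = -1)
(13*Y)*(D(-3*(-5), 2) + N)² = (13*1)*((5 - 1*2) - 1)² = 13*((5 - 2) - 1)² = 13*(3 - 1)² = 13*2² = 13*4 = 52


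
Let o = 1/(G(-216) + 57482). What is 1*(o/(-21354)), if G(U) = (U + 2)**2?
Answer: -1/2205398412 ≈ -4.5343e-10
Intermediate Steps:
G(U) = (2 + U)**2
o = 1/103278 (o = 1/((2 - 216)**2 + 57482) = 1/((-214)**2 + 57482) = 1/(45796 + 57482) = 1/103278 ≈ 9.6826e-6)
1*(o/(-21354)) = 1*((1/103278)/(-21354)) = 1*((1/103278)*(-1/21354)) = 1*(-1/2205398412) = -1/2205398412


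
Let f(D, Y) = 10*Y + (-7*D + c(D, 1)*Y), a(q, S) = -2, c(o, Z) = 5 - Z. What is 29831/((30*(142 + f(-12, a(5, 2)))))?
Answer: 29831/5940 ≈ 5.0221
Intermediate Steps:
f(D, Y) = -7*D + 14*Y (f(D, Y) = 10*Y + (-7*D + (5 - 1*1)*Y) = 10*Y + (-7*D + (5 - 1)*Y) = 10*Y + (-7*D + 4*Y) = -7*D + 14*Y)
29831/((30*(142 + f(-12, a(5, 2))))) = 29831/((30*(142 + (-7*(-12) + 14*(-2))))) = 29831/((30*(142 + (84 - 28)))) = 29831/((30*(142 + 56))) = 29831/((30*198)) = 29831/5940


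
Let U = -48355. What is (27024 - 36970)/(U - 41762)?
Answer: 9946/90117 ≈ 0.11037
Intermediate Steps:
(27024 - 36970)/(U - 41762) = (27024 - 36970)/(-48355 - 41762) = -9946/(-90117) = -9946*(-1/90117) = 9946/90117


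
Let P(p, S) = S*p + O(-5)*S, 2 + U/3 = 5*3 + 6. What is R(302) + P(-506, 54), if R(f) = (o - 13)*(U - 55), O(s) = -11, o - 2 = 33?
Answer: -27874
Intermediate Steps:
o = 35 (o = 2 + 33 = 35)
U = 57 (U = -6 + 3*(5*3 + 6) = -6 + 3*(15 + 6) = -6 + 3*21 = -6 + 63 = 57)
P(p, S) = -11*S + S*p (P(p, S) = S*p - 11*S = -11*S + S*p)
R(f) = 44 (R(f) = (35 - 13)*(57 - 55) = 22*2 = 44)
R(302) + P(-506, 54) = 44 + 54*(-11 - 506) = 44 + 54*(-517) = 44 - 27918 = -27874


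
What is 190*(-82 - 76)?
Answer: -30020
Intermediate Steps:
190*(-82 - 76) = 190*(-158) = -30020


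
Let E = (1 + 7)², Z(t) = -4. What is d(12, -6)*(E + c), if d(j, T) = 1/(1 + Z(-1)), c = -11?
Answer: -53/3 ≈ -17.667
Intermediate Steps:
d(j, T) = -⅓ (d(j, T) = 1/(1 - 4) = 1/(-3) = -⅓)
E = 64 (E = 8² = 64)
d(12, -6)*(E + c) = -(64 - 11)/3 = -⅓*53 = -53/3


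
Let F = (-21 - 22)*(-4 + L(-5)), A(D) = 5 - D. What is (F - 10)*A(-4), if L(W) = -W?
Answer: -477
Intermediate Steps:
F = -43 (F = (-21 - 22)*(-4 - 1*(-5)) = -43*(-4 + 5) = -43*1 = -43)
(F - 10)*A(-4) = (-43 - 10)*(5 - 1*(-4)) = -53*(5 + 4) = -53*9 = -477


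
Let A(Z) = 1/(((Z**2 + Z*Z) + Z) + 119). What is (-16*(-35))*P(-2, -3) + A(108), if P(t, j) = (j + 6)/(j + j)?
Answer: -6595399/23555 ≈ -280.00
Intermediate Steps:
P(t, j) = (6 + j)/(2*j) (P(t, j) = (6 + j)/((2*j)) = (6 + j)*(1/(2*j)) = (6 + j)/(2*j))
A(Z) = 1/(119 + Z + 2*Z**2) (A(Z) = 1/(((Z**2 + Z**2) + Z) + 119) = 1/((2*Z**2 + Z) + 119) = 1/((Z + 2*Z**2) + 119) = 1/(119 + Z + 2*Z**2))
(-16*(-35))*P(-2, -3) + A(108) = (-16*(-35))*((1/2)*(6 - 3)/(-3)) + 1/(119 + 108 + 2*108**2) = 560*((1/2)*(-1/3)*3) + 1/(119 + 108 + 2*11664) = 560*(-1/2) + 1/(119 + 108 + 23328) = -280 + 1/23555 = -6595399/23555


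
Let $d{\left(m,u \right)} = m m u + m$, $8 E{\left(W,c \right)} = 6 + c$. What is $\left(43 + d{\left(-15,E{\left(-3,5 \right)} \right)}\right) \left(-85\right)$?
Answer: $- \frac{229415}{8} \approx -28677.0$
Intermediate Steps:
$E{\left(W,c \right)} = \frac{3}{4} + \frac{c}{8}$ ($E{\left(W,c \right)} = \frac{6 + c}{8} = \frac{3}{4} + \frac{c}{8}$)
$d{\left(m,u \right)} = m + u m^{2}$ ($d{\left(m,u \right)} = m^{2} u + m = u m^{2} + m = m + u m^{2}$)
$\left(43 + d{\left(-15,E{\left(-3,5 \right)} \right)}\right) \left(-85\right) = \left(43 - 15 \left(1 - 15 \left(\frac{3}{4} + \frac{1}{8} \cdot 5\right)\right)\right) \left(-85\right) = \left(43 - 15 \left(1 - 15 \left(\frac{3}{4} + \frac{5}{8}\right)\right)\right) \left(-85\right) = \left(43 - 15 \left(1 - \frac{165}{8}\right)\right) \left(-85\right) = \left(43 - - \frac{2355}{8}\right) \left(-85\right) = \left(43 + \frac{2355}{8}\right) \left(-85\right) = \frac{2699}{8} \left(-85\right) = - \frac{229415}{8}$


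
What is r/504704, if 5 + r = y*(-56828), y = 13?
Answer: -738769/504704 ≈ -1.4638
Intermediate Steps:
r = -738769 (r = -5 + 13*(-56828) = -5 - 738764 = -738769)
r/504704 = -738769/504704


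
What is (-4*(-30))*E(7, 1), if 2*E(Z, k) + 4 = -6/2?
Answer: -420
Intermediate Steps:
E(Z, k) = -7/2 (E(Z, k) = -2 + (-6/2)/2 = -2 + (-6*1/2)/2 = -2 + (1/2)*(-3) = -2 - 3/2 = -7/2)
(-4*(-30))*E(7, 1) = -4*(-30)*(-7/2) = 120*(-7/2) = -420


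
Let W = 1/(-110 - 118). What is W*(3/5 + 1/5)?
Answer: -1/285 ≈ -0.0035088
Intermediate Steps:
W = -1/228 (W = 1/(-228) = -1/228 ≈ -0.0043860)
W*(3/5 + 1/5) = -(3/5 + 1/5)/228 = -(3*(⅕) + 1*(⅕))/228 = -(⅗ + ⅕)/228 = -1/228*⅘ = -1/285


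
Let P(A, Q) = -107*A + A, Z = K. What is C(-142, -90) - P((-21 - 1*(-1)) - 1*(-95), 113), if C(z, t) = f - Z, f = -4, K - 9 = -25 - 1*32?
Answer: 7994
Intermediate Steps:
K = -48 (K = 9 + (-25 - 1*32) = 9 + (-25 - 32) = 9 - 57 = -48)
Z = -48
P(A, Q) = -106*A
C(z, t) = 44 (C(z, t) = -4 - 1*(-48) = -4 + 48 = 44)
C(-142, -90) - P((-21 - 1*(-1)) - 1*(-95), 113) = 44 - (-106)*((-21 - 1*(-1)) - 1*(-95)) = 44 - (-106)*((-21 + 1) + 95) = 44 - (-106)*(-20 + 95) = 44 - (-106)*75 = 44 - 1*(-7950) = 44 + 7950 = 7994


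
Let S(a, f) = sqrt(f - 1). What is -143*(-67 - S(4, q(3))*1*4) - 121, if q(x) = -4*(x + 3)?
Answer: 9460 + 2860*I ≈ 9460.0 + 2860.0*I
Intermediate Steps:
q(x) = -12 - 4*x (q(x) = -4*(3 + x) = -12 - 4*x)
S(a, f) = sqrt(-1 + f)
-143*(-67 - S(4, q(3))*1*4) - 121 = -143*(-67 - sqrt(-1 + (-12 - 4*3))*1*4) - 121 = -143*(-67 - sqrt(-1 + (-12 - 12))*1*4) - 121 = -143*(-67 - sqrt(-1 - 24)*1*4) - 121 = -143*(-67 - sqrt(-25)*1*4) - 121 = -143*(-67 - (5*I)*1*4) - 121 = -143*(-67 - 5*I*4) - 121 = -143*(-67 - 20*I) - 121 = (9581 + 2860*I) - 121 = 9460 + 2860*I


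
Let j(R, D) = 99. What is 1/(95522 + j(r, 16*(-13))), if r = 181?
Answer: 1/95621 ≈ 1.0458e-5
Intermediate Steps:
1/(95522 + j(r, 16*(-13))) = 1/(95522 + 99) = 1/95621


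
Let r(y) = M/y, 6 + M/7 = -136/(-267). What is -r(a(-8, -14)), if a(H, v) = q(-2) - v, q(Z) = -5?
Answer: 10262/2403 ≈ 4.2705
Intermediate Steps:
M = -10262/267 (M = -42 + 7*(-136/(-267)) = -42 + 7*(-136*(-1/267)) = -42 + 7*(136/267) = -42 + 952/267 = -10262/267 ≈ -38.434)
a(H, v) = -5 - v
r(y) = -10262/(267*y)
-r(a(-8, -14)) = -(-10262)/(267*(-5 - 1*(-14))) = -(-10262)/(267*(-5 + 14)) = -(-10262)/(267*9) = -1*(-10262/2403) = 10262/2403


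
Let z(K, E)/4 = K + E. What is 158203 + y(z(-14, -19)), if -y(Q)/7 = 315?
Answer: 155998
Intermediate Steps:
z(K, E) = 4*E + 4*K (z(K, E) = 4*(K + E) = 4*(E + K) = 4*E + 4*K)
y(Q) = -2205 (y(Q) = -7*315 = -2205)
158203 + y(z(-14, -19)) = 158203 - 2205 = 155998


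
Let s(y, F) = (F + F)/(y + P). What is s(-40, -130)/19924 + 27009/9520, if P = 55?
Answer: 23733631/8368080 ≈ 2.8362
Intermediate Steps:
s(y, F) = 2*F/(55 + y) (s(y, F) = (F + F)/(y + 55) = (2*F)/(55 + y) = 2*F/(55 + y))
s(-40, -130)/19924 + 27009/9520 = (2*(-130)/(55 - 40))/19924 + 27009/9520 = (2*(-130)/15)*(1/19924) + 27009*(1/9520) = (2*(-130)*(1/15))*(1/19924) + 27009/9520 = -52/3*1/19924 + 27009/9520 = -13/14943 + 27009/9520 = 23733631/8368080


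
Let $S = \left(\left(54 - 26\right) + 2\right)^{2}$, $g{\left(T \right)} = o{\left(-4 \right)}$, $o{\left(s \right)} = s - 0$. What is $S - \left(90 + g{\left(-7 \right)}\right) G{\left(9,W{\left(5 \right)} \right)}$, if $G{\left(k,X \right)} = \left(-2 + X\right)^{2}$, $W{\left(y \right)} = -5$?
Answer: $-3314$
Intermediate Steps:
$o{\left(s \right)} = s$ ($o{\left(s \right)} = s + 0 = s$)
$g{\left(T \right)} = -4$
$S = 900$ ($S = \left(\left(54 - 26\right) + 2\right)^{2} = \left(28 + 2\right)^{2} = 30^{2} = 900$)
$S - \left(90 + g{\left(-7 \right)}\right) G{\left(9,W{\left(5 \right)} \right)} = 900 - \left(90 - 4\right) \left(-2 - 5\right)^{2} = 900 - 86 \left(-7\right)^{2} = 900 - 86 \cdot 49 = 900 - 4214 = -3314$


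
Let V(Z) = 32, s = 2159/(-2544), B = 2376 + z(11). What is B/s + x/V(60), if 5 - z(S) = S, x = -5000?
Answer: -25466495/8636 ≈ -2948.9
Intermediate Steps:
z(S) = 5 - S
B = 2370 (B = 2376 + (5 - 1*11) = 2376 + (5 - 11) = 2376 - 6 = 2370)
s = -2159/2544 (s = 2159*(-1/2544) = -2159/2544 ≈ -0.84866)
B/s + x/V(60) = 2370/(-2159/2544) - 5000/32 = 2370*(-2544/2159) - 5000*1/32 = -6029280/2159 - 625/4 = -25466495/8636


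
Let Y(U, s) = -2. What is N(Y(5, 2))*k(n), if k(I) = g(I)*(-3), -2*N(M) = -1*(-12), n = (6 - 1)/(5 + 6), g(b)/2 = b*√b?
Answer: 180*√55/121 ≈ 11.032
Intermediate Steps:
g(b) = 2*b^(3/2) (g(b) = 2*(b*√b) = 2*b^(3/2))
n = 5/11 ≈ 0.45455
N(M) = -6 (N(M) = -(-1)*(-12)/2 = -½*12 = -6)
k(I) = -6*I^(3/2) (k(I) = (2*I^(3/2))*(-3) = -6*I^(3/2))
N(Y(5, 2))*k(n) = -(-36)*(5/11)^(3/2) = -(-36)*5*√55/121 = -(-180)*√55/121 = 180*√55/121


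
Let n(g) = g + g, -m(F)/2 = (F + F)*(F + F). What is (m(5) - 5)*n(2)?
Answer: -820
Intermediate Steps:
m(F) = -8*F² (m(F) = -2*(F + F)*(F + F) = -2*2*F*2*F = -8*F²)
n(g) = 2*g
(m(5) - 5)*n(2) = (-8*5² - 5)*(2*2) = (-8*25 - 5)*4 = (-200 - 5)*4 = -205*4 = -820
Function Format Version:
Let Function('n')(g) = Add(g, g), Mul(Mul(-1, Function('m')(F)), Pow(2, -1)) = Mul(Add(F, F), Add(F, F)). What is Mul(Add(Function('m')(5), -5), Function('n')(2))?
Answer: -820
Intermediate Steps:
Function('m')(F) = Mul(-8, Pow(F, 2)) (Function('m')(F) = Mul(-2, Mul(Add(F, F), Add(F, F))) = Mul(-2, Mul(Mul(2, F), Mul(2, F))) = Mul(-2, Mul(4, Pow(F, 2))) = Mul(-8, Pow(F, 2)))
Function('n')(g) = Mul(2, g)
Mul(Add(Function('m')(5), -5), Function('n')(2)) = Mul(Add(Mul(-8, Pow(5, 2)), -5), Mul(2, 2)) = Mul(Add(Mul(-8, 25), -5), 4) = Mul(Add(-200, -5), 4) = Mul(-205, 4) = -820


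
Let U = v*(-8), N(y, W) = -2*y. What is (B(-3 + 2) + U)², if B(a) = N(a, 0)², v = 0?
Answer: 16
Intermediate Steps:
B(a) = 4*a² (B(a) = (-2*a)² = 4*a²)
U = 0 (U = 0*(-8) = 0)
(B(-3 + 2) + U)² = (4*(-3 + 2)² + 0)² = (4*(-1)² + 0)² = (4*1 + 0)² = (4 + 0)² = 4² = 16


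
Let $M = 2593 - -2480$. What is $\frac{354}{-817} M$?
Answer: $- \frac{94518}{43} \approx -2198.1$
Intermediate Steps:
$M = 5073$ ($M = 2593 + 2480 = 5073$)
$\frac{354}{-817} M = \frac{354}{-817} \cdot 5073 = 354 \left(- \frac{1}{817}\right) 5073 = \left(- \frac{354}{817}\right) 5073 = - \frac{94518}{43}$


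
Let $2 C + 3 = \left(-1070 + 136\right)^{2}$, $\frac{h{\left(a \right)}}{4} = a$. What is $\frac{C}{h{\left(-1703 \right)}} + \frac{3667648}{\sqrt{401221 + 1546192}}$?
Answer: $- \frac{872353}{13624} + \frac{3667648 \sqrt{1947413}}{1947413} \approx 2564.2$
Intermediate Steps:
$h{\left(a \right)} = 4 a$
$C = \frac{872353}{2}$ ($C = - \frac{3}{2} + \frac{\left(-1070 + 136\right)^{2}}{2} = - \frac{3}{2} + \frac{\left(-934\right)^{2}}{2} = - \frac{3}{2} + \frac{1}{2} \cdot 872356 = - \frac{3}{2} + 436178 = \frac{872353}{2} \approx 4.3618 \cdot 10^{5}$)
$\frac{C}{h{\left(-1703 \right)}} + \frac{3667648}{\sqrt{401221 + 1546192}} = \frac{872353}{2 \cdot 4 \left(-1703\right)} + \frac{3667648}{\sqrt{401221 + 1546192}} = \frac{872353}{2 \left(-6812\right)} + \frac{3667648}{\sqrt{1947413}} = \frac{872353}{2} \left(- \frac{1}{6812}\right) + 3667648 \frac{\sqrt{1947413}}{1947413} = - \frac{872353}{13624} + \frac{3667648 \sqrt{1947413}}{1947413}$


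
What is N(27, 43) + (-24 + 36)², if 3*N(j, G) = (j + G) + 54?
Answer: 556/3 ≈ 185.33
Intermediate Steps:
N(j, G) = 18 + G/3 + j/3 (N(j, G) = ((j + G) + 54)/3 = ((G + j) + 54)/3 = (54 + G + j)/3 = 18 + G/3 + j/3)
N(27, 43) + (-24 + 36)² = (18 + (⅓)*43 + (⅓)*27) + (-24 + 36)² = (18 + 43/3 + 9) + 12² = 124/3 + 144 = 556/3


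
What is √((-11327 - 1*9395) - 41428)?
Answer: 5*I*√2486 ≈ 249.3*I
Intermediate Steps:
√((-11327 - 1*9395) - 41428) = √((-11327 - 9395) - 41428) = √(-20722 - 41428) = √(-62150) = 5*I*√2486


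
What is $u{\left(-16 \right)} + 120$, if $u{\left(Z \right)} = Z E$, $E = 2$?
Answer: $88$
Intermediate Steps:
$u{\left(Z \right)} = 2 Z$ ($u{\left(Z \right)} = Z 2 = 2 Z$)
$u{\left(-16 \right)} + 120 = 2 \left(-16\right) + 120 = -32 + 120 = 88$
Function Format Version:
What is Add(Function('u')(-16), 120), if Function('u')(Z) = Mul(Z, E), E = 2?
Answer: 88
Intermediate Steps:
Function('u')(Z) = Mul(2, Z) (Function('u')(Z) = Mul(Z, 2) = Mul(2, Z))
Add(Function('u')(-16), 120) = Add(Mul(2, -16), 120) = Add(-32, 120) = 88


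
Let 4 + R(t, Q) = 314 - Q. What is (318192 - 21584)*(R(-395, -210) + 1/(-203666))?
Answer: 15706330732976/101833 ≈ 1.5424e+8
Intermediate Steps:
R(t, Q) = 310 - Q (R(t, Q) = -4 + (314 - Q) = 310 - Q)
(318192 - 21584)*(R(-395, -210) + 1/(-203666)) = (318192 - 21584)*((310 - 1*(-210)) + 1/(-203666)) = 296608*((310 + 210) - 1/203666) = 296608*(520 - 1/203666) = 296608*(105906319/203666) = 15706330732976/101833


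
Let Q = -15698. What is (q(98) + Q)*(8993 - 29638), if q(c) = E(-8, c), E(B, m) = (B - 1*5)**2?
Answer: 320596205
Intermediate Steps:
E(B, m) = (-5 + B)**2 (E(B, m) = (B - 5)**2 = (-5 + B)**2)
q(c) = 169 (q(c) = (-5 - 8)**2 = (-13)**2 = 169)
(q(98) + Q)*(8993 - 29638) = (169 - 15698)*(8993 - 29638) = -15529*(-20645) = 320596205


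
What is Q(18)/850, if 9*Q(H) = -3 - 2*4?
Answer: -11/7650 ≈ -0.0014379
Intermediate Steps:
Q(H) = -11/9 (Q(H) = (-3 - 2*4)/9 = (-3 - 8)/9 = (1/9)*(-11) = -11/9)
Q(18)/850 = -11/9/850 = -11/9*1/850 = -11/7650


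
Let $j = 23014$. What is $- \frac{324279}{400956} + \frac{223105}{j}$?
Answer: $\frac{13665388579}{1537933564} \approx 8.8856$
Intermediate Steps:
$- \frac{324279}{400956} + \frac{223105}{j} = - \frac{324279}{400956} + \frac{223105}{23014} = \left(-324279\right) \frac{1}{400956} + 223105 \cdot \frac{1}{23014} = - \frac{108093}{133652} + \frac{223105}{23014} = \frac{13665388579}{1537933564}$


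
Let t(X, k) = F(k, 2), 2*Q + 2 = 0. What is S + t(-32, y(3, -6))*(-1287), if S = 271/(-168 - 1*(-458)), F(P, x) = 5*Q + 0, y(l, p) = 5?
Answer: 1866421/290 ≈ 6435.9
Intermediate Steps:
Q = -1 (Q = -1 + (1/2)*0 = -1 + 0 = -1)
F(P, x) = -5 (F(P, x) = 5*(-1) + 0 = -5 + 0 = -5)
S = 271/290 (S = 271/(-168 + 458) = 271/290 ≈ 0.93448)
t(X, k) = -5
S + t(-32, y(3, -6))*(-1287) = 271/290 - 5*(-1287) = 271/290 + 6435 = 1866421/290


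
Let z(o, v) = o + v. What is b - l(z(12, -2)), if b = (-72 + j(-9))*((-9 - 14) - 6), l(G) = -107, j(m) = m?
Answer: 2456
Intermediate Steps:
b = 2349 (b = (-72 - 9)*((-9 - 14) - 6) = -81*(-23 - 6) = -81*(-29) = 2349)
b - l(z(12, -2)) = 2349 - 1*(-107) = 2349 + 107 = 2456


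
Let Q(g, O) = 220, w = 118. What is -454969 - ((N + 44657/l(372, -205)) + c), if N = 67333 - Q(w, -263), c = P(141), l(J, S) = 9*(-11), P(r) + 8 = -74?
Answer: -51633343/99 ≈ -5.2155e+5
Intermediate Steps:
P(r) = -82 (P(r) = -8 - 74 = -82)
l(J, S) = -99
c = -82
N = 67113 (N = 67333 - 1*220 = 67333 - 220 = 67113)
-454969 - ((N + 44657/l(372, -205)) + c) = -454969 - ((67113 + 44657/(-99)) - 82) = -454969 - ((67113 + 44657*(-1/99)) - 82) = -454969 - ((67113 - 44657/99) - 82) = -454969 - (6599530/99 - 82) = -454969 - 1*6591412/99 = -454969 - 6591412/99 = -51633343/99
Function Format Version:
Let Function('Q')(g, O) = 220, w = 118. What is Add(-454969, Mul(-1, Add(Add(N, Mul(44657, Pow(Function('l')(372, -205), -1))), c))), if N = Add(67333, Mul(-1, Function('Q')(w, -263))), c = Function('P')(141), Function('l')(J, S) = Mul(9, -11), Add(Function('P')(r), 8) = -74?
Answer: Rational(-51633343, 99) ≈ -5.2155e+5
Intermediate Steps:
Function('P')(r) = -82 (Function('P')(r) = Add(-8, -74) = -82)
Function('l')(J, S) = -99
c = -82
N = 67113 (N = Add(67333, Mul(-1, 220)) = Add(67333, -220) = 67113)
Add(-454969, Mul(-1, Add(Add(N, Mul(44657, Pow(Function('l')(372, -205), -1))), c))) = Add(-454969, Mul(-1, Add(Add(67113, Mul(44657, Pow(-99, -1))), -82))) = Add(-454969, Mul(-1, Add(Add(67113, Mul(44657, Rational(-1, 99))), -82))) = Add(-454969, Mul(-1, Add(Add(67113, Rational(-44657, 99)), -82))) = Add(-454969, Mul(-1, Add(Rational(6599530, 99), -82))) = Add(-454969, Mul(-1, Rational(6591412, 99))) = Add(-454969, Rational(-6591412, 99)) = Rational(-51633343, 99)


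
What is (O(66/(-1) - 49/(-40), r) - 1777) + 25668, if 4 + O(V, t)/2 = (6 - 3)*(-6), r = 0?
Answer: 23847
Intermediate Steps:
O(V, t) = -44 (O(V, t) = -8 + 2*((6 - 3)*(-6)) = -8 + 2*(3*(-6)) = -8 + 2*(-18) = -8 - 36 = -44)
(O(66/(-1) - 49/(-40), r) - 1777) + 25668 = (-44 - 1777) + 25668 = -1821 + 25668 = 23847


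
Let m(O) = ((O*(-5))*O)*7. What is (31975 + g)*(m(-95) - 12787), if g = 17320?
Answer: -16201393290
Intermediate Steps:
m(O) = -35*O² (m(O) = ((-5*O)*O)*7 = -5*O²*7 = -35*O²)
(31975 + g)*(m(-95) - 12787) = (31975 + 17320)*(-35*(-95)² - 12787) = 49295*(-35*9025 - 12787) = 49295*(-315875 - 12787) = 49295*(-328662) = -16201393290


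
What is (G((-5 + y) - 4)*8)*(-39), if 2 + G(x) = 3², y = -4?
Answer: -2184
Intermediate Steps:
G(x) = 7 (G(x) = -2 + 3² = -2 + 9 = 7)
(G((-5 + y) - 4)*8)*(-39) = (7*8)*(-39) = 56*(-39) = -2184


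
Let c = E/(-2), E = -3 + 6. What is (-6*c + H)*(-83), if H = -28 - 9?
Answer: 2324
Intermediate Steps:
H = -37
E = 3
c = -3/2 (c = 3/(-2) = 3*(-½) = -3/2 ≈ -1.5000)
(-6*c + H)*(-83) = (-6*(-3/2) - 37)*(-83) = (9 - 37)*(-83) = -28*(-83) = 2324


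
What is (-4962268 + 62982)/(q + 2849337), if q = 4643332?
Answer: -4899286/7492669 ≈ -0.65388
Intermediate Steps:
(-4962268 + 62982)/(q + 2849337) = (-4962268 + 62982)/(4643332 + 2849337) = -4899286/7492669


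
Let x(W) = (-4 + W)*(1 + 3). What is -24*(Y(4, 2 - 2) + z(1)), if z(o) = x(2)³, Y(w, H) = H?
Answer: 12288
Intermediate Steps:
x(W) = -16 + 4*W (x(W) = (-4 + W)*4 = -16 + 4*W)
z(o) = -512 (z(o) = (-16 + 4*2)³ = (-16 + 8)³ = (-8)³ = -512)
-24*(Y(4, 2 - 2) + z(1)) = -24*((2 - 2) - 512) = -24*(0 - 512) = -24*(-512) = 12288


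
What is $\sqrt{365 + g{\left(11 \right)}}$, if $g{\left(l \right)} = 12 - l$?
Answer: $\sqrt{366} \approx 19.131$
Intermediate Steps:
$\sqrt{365 + g{\left(11 \right)}} = \sqrt{365 + \left(12 - 11\right)} = \sqrt{365 + 1} = \sqrt{366}$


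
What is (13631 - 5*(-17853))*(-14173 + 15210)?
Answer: 106703152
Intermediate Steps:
(13631 - 5*(-17853))*(-14173 + 15210) = (13631 + 89265)*1037 = 102896*1037 = 106703152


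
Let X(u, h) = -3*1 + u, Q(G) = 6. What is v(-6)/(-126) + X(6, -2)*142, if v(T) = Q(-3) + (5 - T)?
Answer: 53659/126 ≈ 425.87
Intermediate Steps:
v(T) = 11 - T (v(T) = 6 + (5 - T) = 11 - T)
X(u, h) = -3 + u
v(-6)/(-126) + X(6, -2)*142 = (11 - 1*(-6))/(-126) + (-3 + 6)*142 = (11 + 6)*(-1/126) + 3*142 = 17*(-1/126) + 426 = -17/126 + 426 = 53659/126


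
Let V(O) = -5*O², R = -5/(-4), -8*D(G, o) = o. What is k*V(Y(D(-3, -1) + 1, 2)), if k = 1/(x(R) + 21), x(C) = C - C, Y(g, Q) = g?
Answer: -135/448 ≈ -0.30134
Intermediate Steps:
D(G, o) = -o/8
R = 5/4 (R = -5*(-¼) = 5/4 ≈ 1.2500)
x(C) = 0
k = 1/21 (k = 1/(0 + 21) = 1/21 ≈ 0.047619)
k*V(Y(D(-3, -1) + 1, 2)) = (-5*(-⅛*(-1) + 1)²)/21 = (-5*(⅛ + 1)²)/21 = (-5*(9/8)²)/21 = (-5*81/64)/21 = (1/21)*(-405/64) = -135/448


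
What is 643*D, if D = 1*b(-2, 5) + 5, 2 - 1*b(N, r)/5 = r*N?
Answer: 41795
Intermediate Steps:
b(N, r) = 10 - 5*N*r (b(N, r) = 10 - 5*r*N = 10 - 5*N*r)
D = 65 (D = 1*(10 - 5*(-2)*5) + 5 = 1*(10 + 50) + 5 = 1*60 + 5 = 60 + 5 = 65)
643*D = 643*65 = 41795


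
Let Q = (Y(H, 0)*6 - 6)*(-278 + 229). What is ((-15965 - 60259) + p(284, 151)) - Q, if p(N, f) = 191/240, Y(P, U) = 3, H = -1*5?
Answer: -18152449/240 ≈ -75635.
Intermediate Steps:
H = -5
p(N, f) = 191/240 (p(N, f) = 191*(1/240) = 191/240)
Q = -588 (Q = (3*6 - 6)*(-278 + 229) = (18 - 6)*(-49) = 12*(-49) = -588)
((-15965 - 60259) + p(284, 151)) - Q = ((-15965 - 60259) + 191/240) - 1*(-588) = (-76224 + 191/240) + 588 = -18293569/240 + 588 = -18152449/240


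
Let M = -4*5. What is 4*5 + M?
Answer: 0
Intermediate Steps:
M = -20
4*5 + M = 4*5 - 20 = 20 - 20 = 0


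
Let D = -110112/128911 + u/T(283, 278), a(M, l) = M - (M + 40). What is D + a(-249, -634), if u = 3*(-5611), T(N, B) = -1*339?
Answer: 128199245/14566943 ≈ 8.8007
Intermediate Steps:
T(N, B) = -339
u = -16833
a(M, l) = -40 (a(M, l) = M - (40 + M) = M + (-40 - M) = -40)
D = 710876965/14566943 (D = -110112/128911 - 16833/(-339) = -110112*1/128911 - 16833*(-1/339) = -110112/128911 + 5611/113 = 710876965/14566943 ≈ 48.801)
D + a(-249, -634) = 710876965/14566943 - 40 = 128199245/14566943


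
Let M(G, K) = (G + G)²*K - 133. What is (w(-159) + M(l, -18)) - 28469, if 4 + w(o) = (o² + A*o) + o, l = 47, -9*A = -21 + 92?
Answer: -483833/3 ≈ -1.6128e+5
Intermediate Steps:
A = -71/9 (A = -(-21 + 92)/9 = -⅑*71 = -71/9 ≈ -7.8889)
M(G, K) = -133 + 4*K*G² (M(G, K) = (2*G)²*K - 133 = (4*G²)*K - 133 = 4*K*G² - 133 = -133 + 4*K*G²)
w(o) = -4 + o² - 62*o/9 (w(o) = -4 + ((o² - 71*o/9) + o) = -4 + (o² - 62*o/9) = -4 + o² - 62*o/9)
(w(-159) + M(l, -18)) - 28469 = ((-4 + (-159)² - 62/9*(-159)) + (-133 + 4*(-18)*47²)) - 28469 = ((-4 + 25281 + 3286/3) + (-133 + 4*(-18)*2209)) - 28469 = (79117/3 + (-133 - 159048)) - 28469 = (79117/3 - 159181) - 28469 = -398426/3 - 28469 = -483833/3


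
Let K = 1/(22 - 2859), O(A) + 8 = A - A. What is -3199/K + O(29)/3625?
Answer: 32898915867/3625 ≈ 9.0756e+6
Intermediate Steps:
O(A) = -8 (O(A) = -8 + (A - A) = -8 + 0 = -8)
K = -1/2837 (K = 1/(-2837) = -1/2837 ≈ -0.00035249)
-3199/K + O(29)/3625 = -3199/(-1/2837) - 8/3625 = -3199*(-2837) - 8*1/3625 = 9075563 - 8/3625 = 32898915867/3625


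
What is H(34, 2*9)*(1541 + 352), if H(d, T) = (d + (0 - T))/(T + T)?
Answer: 2524/3 ≈ 841.33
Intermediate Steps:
H(d, T) = (d - T)/(2*T) (H(d, T) = (d - T)/((2*T)) = (d - T)*(1/(2*T)) = (d - T)/(2*T))
H(34, 2*9)*(1541 + 352) = ((34 - 2*9)/(2*((2*9))))*(1541 + 352) = ((1/2)*(34 - 1*18)/18)*1893 = ((1/2)*(1/18)*(34 - 18))*1893 = ((1/2)*(1/18)*16)*1893 = (4/9)*1893 = 2524/3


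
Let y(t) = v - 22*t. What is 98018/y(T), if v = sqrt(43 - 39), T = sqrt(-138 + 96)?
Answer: 49009/5083 + 539099*I*sqrt(42)/5083 ≈ 9.6418 + 687.34*I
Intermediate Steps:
T = I*sqrt(42) (T = sqrt(-42) = I*sqrt(42) ≈ 6.4807*I)
v = 2 (v = sqrt(4) = 2)
y(t) = 2 - 22*t
98018/y(T) = 98018/(2 - 22*I*sqrt(42))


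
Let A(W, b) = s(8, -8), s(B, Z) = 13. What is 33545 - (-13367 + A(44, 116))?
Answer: 46899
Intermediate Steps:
A(W, b) = 13
33545 - (-13367 + A(44, 116)) = 33545 - (-13367 + 13) = 33545 - 1*(-13354) = 33545 + 13354 = 46899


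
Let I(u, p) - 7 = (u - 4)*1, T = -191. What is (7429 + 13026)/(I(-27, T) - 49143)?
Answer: -20455/49167 ≈ -0.41603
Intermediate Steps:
I(u, p) = 3 + u (I(u, p) = 7 + (u - 4)*1 = 7 + (-4 + u)*1 = 7 + (-4 + u) = 3 + u)
(7429 + 13026)/(I(-27, T) - 49143) = (7429 + 13026)/((3 - 27) - 49143) = 20455/(-24 - 49143) = 20455/(-49167) = 20455*(-1/49167) = -20455/49167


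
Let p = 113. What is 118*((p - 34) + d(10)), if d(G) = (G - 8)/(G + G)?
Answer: 46669/5 ≈ 9333.8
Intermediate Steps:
d(G) = (-8 + G)/(2*G) (d(G) = (-8 + G)/((2*G)) = (-8 + G)*(1/(2*G)) = (-8 + G)/(2*G))
118*((p - 34) + d(10)) = 118*((113 - 34) + (½)*(-8 + 10)/10) = 118*(79 + (½)*(⅒)*2) = 118*(79 + ⅒) = 118*(791/10) = 46669/5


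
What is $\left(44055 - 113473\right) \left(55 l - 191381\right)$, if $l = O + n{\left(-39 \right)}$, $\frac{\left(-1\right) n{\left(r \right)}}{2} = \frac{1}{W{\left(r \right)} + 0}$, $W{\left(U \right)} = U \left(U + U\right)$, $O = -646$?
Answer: $\frac{23958351378748}{1521} \approx 1.5752 \cdot 10^{10}$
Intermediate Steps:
$W{\left(U \right)} = 2 U^{2}$ ($W{\left(U \right)} = U 2 U = 2 U^{2}$)
$n{\left(r \right)} = - \frac{1}{r^{2}}$ ($n{\left(r \right)} = - \frac{2}{2 r^{2} + 0} = - \frac{2}{2 r^{2}} = - 2 \frac{1}{2 r^{2}} = - \frac{1}{r^{2}}$)
$l = - \frac{982567}{1521}$ ($l = -646 - \frac{1}{1521} = - \frac{982567}{1521} \approx -646.0$)
$\left(44055 - 113473\right) \left(55 l - 191381\right) = \left(44055 - 113473\right) \left(55 \left(- \frac{982567}{1521}\right) - 191381\right) = - 69418 \left(- \frac{54041185}{1521} - 191381\right) = \left(-69418\right) \left(- \frac{345131686}{1521}\right) = \frac{23958351378748}{1521}$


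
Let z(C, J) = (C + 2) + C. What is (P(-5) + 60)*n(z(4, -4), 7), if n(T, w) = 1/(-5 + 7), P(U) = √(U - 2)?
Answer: 30 + I*√7/2 ≈ 30.0 + 1.3229*I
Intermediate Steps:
z(C, J) = 2 + 2*C (z(C, J) = (2 + C) + C = 2 + 2*C)
P(U) = √(-2 + U)
n(T, w) = ½ (n(T, w) = 1/2 = ½)
(P(-5) + 60)*n(z(4, -4), 7) = (√(-2 - 5) + 60)*(½) = (√(-7) + 60)*(½) = (I*√7 + 60)*(½) = (60 + I*√7)*(½) = 30 + I*√7/2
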